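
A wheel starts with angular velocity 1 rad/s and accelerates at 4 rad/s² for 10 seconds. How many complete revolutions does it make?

θ = ω₀t + ½αt² = 1×10 + ½×4×10² = 210.0 rad
Total revolutions = θ/(2π) = 210.0/(2π) = 33.42
Complete revolutions = ⌊33.42⌋ = 33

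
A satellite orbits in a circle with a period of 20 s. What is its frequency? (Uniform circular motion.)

f = 1/T = 1/20 = 0.05 Hz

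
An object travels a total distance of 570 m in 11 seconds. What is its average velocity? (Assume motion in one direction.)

v_avg = Δd / Δt = 570 / 11 = 51.82 m/s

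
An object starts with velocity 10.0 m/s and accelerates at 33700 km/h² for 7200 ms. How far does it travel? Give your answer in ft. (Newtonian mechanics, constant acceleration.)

a = 33700 km/h² × 7.716049382716049e-05 = 2.60031 m/s²
t = 7200 ms × 0.001 = 7.2 s
d = v₀ × t + ½ × a × t² = 10.0 × 7.2 + 0.5 × 2.60031 × 7.2² = 139.4 m
d = 139.4 m / 0.3048 = 457.3 ft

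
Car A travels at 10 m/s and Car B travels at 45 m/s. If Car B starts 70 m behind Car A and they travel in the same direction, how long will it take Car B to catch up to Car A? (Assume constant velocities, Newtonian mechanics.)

Relative speed: v_rel = 45 - 10 = 35 m/s
Time to catch: t = d₀/v_rel = 70/35 = 2.0 s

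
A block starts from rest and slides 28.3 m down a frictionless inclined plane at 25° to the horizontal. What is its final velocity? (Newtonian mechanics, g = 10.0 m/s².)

a = g sin(θ) = 10.0 × sin(25°) = 4.2262 m/s²
v = √(2ad) = √(2 × 4.2262 × 28.3) = 15.47 m/s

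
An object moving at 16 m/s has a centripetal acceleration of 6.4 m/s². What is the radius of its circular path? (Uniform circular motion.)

r = v²/a_c = 16²/6.4 = 40.0 m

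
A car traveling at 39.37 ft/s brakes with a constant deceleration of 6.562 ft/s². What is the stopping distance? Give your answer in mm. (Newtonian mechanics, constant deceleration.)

v₀ = 39.37 ft/s × 0.3048 = 12.0 m/s
a = 6.562 ft/s² × 0.3048 = 2.0001 m/s²
d = v₀² / (2a) = 12.0² / (2 × 2.0001) = 144.0 / 4.0002 = 35.9982 m
d = 35.9982 m / 0.001 = 36000 mm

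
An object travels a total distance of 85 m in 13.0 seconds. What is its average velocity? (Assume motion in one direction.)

v_avg = Δd / Δt = 85 / 13.0 = 6.54 m/s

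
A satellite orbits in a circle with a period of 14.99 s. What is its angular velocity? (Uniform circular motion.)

ω = 2π/T = 2π/14.99 = 0.4192 rad/s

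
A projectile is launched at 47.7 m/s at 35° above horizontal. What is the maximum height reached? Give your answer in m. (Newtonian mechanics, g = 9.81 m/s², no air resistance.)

H = v₀² × sin²(θ) / (2g) = 47.7² × sin(35°)² / (2 × 9.81) = 2275.29 × 0.32899 / 19.62 = 38.15 m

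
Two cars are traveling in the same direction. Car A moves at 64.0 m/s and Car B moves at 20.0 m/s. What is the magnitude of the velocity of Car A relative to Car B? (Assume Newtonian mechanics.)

v_rel = |v_A - v_B| = |64.0 - 20.0| = 44.0 m/s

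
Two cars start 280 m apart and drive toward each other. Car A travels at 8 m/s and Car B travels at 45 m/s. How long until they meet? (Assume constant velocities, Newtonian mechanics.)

Combined speed: v_combined = 8 + 45 = 53 m/s
Time to meet: t = d/v_combined = 280/53 = 5.28 s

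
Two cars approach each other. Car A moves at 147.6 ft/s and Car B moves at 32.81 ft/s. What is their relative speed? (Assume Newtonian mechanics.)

v_rel = v_A + v_B = 147.6 + 32.81 = 180.41 ft/s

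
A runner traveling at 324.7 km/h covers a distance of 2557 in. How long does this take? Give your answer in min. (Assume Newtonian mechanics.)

d = 2557 in × 0.0254 = 64.9478 m
v = 324.7 km/h × 0.2777777777777778 = 90.1944 m/s
t = d / v = 64.9478 / 90.1944 = 0.720087 s
t = 0.720087 s / 60.0 = 0.012 min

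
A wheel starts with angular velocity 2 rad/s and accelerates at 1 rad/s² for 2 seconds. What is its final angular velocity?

ω = ω₀ + αt = 2 + 1 × 2 = 4 rad/s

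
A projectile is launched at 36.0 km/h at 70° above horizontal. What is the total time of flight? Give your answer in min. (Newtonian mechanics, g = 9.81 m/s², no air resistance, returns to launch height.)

v₀ = 36.0 km/h × 0.2777777777777778 = 10.0 m/s
T = 2 × v₀ × sin(θ) / g = 2 × 10.0 × sin(70°) / 9.81 = 2 × 10.0 × 0.939693 / 9.81 = 1.91579 s
T = 1.91579 s / 60.0 = 0.03193 min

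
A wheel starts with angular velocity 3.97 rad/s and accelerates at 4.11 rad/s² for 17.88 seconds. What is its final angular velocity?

ω = ω₀ + αt = 3.97 + 4.11 × 17.88 = 77.46 rad/s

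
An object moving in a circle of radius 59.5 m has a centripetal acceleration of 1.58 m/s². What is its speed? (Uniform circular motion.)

v = √(a_c × r) = √(1.58 × 59.5) = 9.7 m/s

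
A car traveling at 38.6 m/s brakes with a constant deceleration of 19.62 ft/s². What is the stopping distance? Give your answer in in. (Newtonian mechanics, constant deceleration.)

a = 19.62 ft/s² × 0.3048 = 5.980176 m/s²
d = v₀² / (2a) = 38.6² / (2 × 5.980176) = 1489.96 / 11.96035 = 124.5749 m
d = 124.5749 m / 0.0254 = 4905 in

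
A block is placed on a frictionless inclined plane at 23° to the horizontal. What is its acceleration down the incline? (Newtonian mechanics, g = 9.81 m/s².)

a = g sin(θ) = 9.81 × sin(23°) = 9.81 × 0.3907 = 3.83 m/s²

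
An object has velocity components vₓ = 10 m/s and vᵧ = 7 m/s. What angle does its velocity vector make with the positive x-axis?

θ = arctan(vᵧ/vₓ) = arctan(7/10) = 34.99°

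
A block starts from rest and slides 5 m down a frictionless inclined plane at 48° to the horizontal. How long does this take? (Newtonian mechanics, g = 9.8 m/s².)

a = g sin(θ) = 9.8 × sin(48°) = 7.2828 m/s²
t = √(2d/a) = √(2 × 5 / 7.2828) = 1.17 s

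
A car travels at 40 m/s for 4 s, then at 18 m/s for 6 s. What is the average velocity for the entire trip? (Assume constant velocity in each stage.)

d₁ = v₁t₁ = 40 × 4 = 160 m
d₂ = v₂t₂ = 18 × 6 = 108 m
d_total = 268 m, t_total = 10 s
v_avg = d_total/t_total = 268/10 = 26.8 m/s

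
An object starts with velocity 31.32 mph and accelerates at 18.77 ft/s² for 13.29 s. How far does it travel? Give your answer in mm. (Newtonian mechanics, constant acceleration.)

v₀ = 31.32 mph × 0.44704 = 14.0013 m/s
a = 18.77 ft/s² × 0.3048 = 5.7211 m/s²
d = v₀ × t + ½ × a × t² = 14.0013 × 13.29 + 0.5 × 5.7211 × 13.29² = 691.319 m
d = 691.319 m / 0.001 = 691300 mm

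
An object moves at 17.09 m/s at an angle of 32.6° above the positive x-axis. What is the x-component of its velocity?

vₓ = v cos(θ) = 17.09 × cos(32.6°) = 14.4 m/s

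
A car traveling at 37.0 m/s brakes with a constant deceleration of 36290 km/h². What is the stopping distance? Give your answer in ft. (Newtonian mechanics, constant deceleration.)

a = 36290 km/h² × 7.716049382716049e-05 = 2.80015 m/s²
d = v₀² / (2a) = 37.0² / (2 × 2.80015) = 1369.0 / 5.6003 = 244.451 m
d = 244.451 m / 0.3048 = 802.0 ft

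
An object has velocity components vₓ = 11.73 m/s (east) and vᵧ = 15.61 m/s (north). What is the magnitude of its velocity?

|v| = √(vₓ² + vᵧ²) = √(11.73² + 15.61²) = √(381.265) = 19.53 m/s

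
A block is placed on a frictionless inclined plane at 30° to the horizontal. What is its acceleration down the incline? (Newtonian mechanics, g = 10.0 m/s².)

a = g sin(θ) = 10.0 × sin(30°) = 10.0 × 0.5 = 5.0 m/s²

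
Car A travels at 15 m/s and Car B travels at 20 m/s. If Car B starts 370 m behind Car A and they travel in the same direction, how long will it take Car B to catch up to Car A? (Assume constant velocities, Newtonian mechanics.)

Relative speed: v_rel = 20 - 15 = 5 m/s
Time to catch: t = d₀/v_rel = 370/5 = 74.0 s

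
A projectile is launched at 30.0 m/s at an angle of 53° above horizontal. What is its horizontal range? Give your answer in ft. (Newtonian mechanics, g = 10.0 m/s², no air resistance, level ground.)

R = v₀² × sin(2θ) / g = 30.0² × sin(2 × 53°) / 10.0 = 900.0 × 0.961262 / 10.0 = 86.5136 m
R = 86.5136 m / 0.3048 = 283.8 ft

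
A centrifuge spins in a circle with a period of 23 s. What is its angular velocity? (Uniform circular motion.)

ω = 2π/T = 2π/23 = 0.2732 rad/s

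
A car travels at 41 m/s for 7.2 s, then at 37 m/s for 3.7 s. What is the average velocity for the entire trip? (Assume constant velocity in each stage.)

d₁ = v₁t₁ = 41 × 7.2 = 295.2 m
d₂ = v₂t₂ = 37 × 3.7 = 136.9 m
d_total = 432.1 m, t_total = 10.9 s
v_avg = d_total/t_total = 432.1/10.9 = 39.64 m/s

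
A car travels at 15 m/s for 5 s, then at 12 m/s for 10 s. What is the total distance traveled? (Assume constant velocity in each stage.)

d₁ = v₁t₁ = 15 × 5 = 75 m
d₂ = v₂t₂ = 12 × 10 = 120 m
d_total = 75 + 120 = 195 m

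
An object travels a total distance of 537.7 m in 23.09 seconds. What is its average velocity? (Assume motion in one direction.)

v_avg = Δd / Δt = 537.7 / 23.09 = 23.29 m/s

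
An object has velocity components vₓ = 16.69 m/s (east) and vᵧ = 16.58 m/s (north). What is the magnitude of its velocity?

|v| = √(vₓ² + vᵧ²) = √(16.69² + 16.58²) = √(553.4525) = 23.53 m/s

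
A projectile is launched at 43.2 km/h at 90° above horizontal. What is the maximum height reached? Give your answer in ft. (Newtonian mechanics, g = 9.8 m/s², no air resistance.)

v₀ = 43.2 km/h × 0.2777777777777778 = 12.0 m/s
H = v₀² × sin²(θ) / (2g) = 12.0² × sin(90°)² / (2 × 9.8) = 144.0 × 1.0 / 19.6 = 7.34694 m
H = 7.34694 m / 0.3048 = 24.1 ft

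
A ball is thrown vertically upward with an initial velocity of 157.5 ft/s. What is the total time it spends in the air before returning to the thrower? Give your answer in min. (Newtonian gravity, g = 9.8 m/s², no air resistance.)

v₀ = 157.5 ft/s × 0.3048 = 48.006 m/s
t_total = 2 × v₀ / g = 2 × 48.006 / 9.8 = 9.79714 s
t_total = 9.79714 s / 60.0 = 0.1633 min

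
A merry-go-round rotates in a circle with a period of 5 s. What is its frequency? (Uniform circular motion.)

f = 1/T = 1/5 = 0.2 Hz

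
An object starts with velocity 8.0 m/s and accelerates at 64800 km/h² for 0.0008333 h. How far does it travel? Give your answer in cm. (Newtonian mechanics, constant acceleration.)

a = 64800 km/h² × 7.716049382716049e-05 = 5.0 m/s²
t = 0.0008333 h × 3600.0 = 2.99988 s
d = v₀ × t + ½ × a × t² = 8.0 × 2.99988 + 0.5 × 5.0 × 2.99988² = 46.4972 m
d = 46.4972 m / 0.01 = 4650 cm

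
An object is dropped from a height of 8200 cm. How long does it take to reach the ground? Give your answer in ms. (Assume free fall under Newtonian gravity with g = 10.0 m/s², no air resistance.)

h = 8200 cm × 0.01 = 82.0 m
t = √(2h/g) = √(2 × 82.0 / 10.0) = 4.04969 s
t = 4.04969 s / 0.001 = 4050 ms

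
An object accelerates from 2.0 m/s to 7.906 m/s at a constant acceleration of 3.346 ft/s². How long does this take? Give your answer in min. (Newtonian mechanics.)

a = 3.346 ft/s² × 0.3048 = 1.01986 m/s²
t = (v - v₀) / a = (7.906 - 2.0) / 1.01986 = 5.79099 s
t = 5.79099 s / 60.0 = 0.09652 min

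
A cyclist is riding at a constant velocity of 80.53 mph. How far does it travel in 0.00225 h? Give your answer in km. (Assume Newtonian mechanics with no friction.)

v = 80.53 mph × 0.44704 = 36.0001 m/s
t = 0.00225 h × 3600.0 = 8.1 s
d = v × t = 36.0001 × 8.1 = 291.601 m
d = 291.601 m / 1000.0 = 0.2916 km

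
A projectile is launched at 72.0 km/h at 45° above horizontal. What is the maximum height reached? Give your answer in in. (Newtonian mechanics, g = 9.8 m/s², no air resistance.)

v₀ = 72.0 km/h × 0.2777777777777778 = 20.0 m/s
H = v₀² × sin²(θ) / (2g) = 20.0² × sin(45°)² / (2 × 9.8) = 400.0 × 0.5 / 19.6 = 10.2041 m
H = 10.2041 m / 0.0254 = 401.7 in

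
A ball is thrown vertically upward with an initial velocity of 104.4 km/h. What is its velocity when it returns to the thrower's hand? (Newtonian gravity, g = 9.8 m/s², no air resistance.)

By conservation of energy (no air resistance), the ball returns to the throw height with the same speed as launch, but directed downward.
|v_ground| = v₀ = 104.4 km/h
v_ground = 104.4 km/h (downward)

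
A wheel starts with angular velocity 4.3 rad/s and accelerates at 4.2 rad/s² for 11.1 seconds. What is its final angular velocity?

ω = ω₀ + αt = 4.3 + 4.2 × 11.1 = 50.92 rad/s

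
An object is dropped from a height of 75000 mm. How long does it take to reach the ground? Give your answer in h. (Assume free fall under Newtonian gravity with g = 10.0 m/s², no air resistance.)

h = 75000 mm × 0.001 = 75.0 m
t = √(2h/g) = √(2 × 75.0 / 10.0) = 3.87298 s
t = 3.87298 s / 3600.0 = 0.001076 h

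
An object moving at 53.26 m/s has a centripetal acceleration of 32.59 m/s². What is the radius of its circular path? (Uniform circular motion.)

r = v²/a_c = 53.26²/32.59 = 87.04 m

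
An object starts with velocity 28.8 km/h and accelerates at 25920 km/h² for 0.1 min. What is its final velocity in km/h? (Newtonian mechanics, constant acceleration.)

v₀ = 28.8 km/h × 0.2777777777777778 = 8.0 m/s
a = 25920 km/h² × 7.716049382716049e-05 = 2.0 m/s²
t = 0.1 min × 60.0 = 6.0 s
v = v₀ + a × t = 8.0 + 2.0 × 6.0 = 20.0 m/s
v = 20.0 m/s / 0.2777777777777778 = 72.0 km/h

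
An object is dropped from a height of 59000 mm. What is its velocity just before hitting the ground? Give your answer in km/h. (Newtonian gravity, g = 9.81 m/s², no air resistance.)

h = 59000 mm × 0.001 = 59.0 m
v = √(2gh) = √(2 × 9.81 × 59.0) = 34.0232 m/s
v = 34.0232 m/s / 0.2777777777777778 = 122.5 km/h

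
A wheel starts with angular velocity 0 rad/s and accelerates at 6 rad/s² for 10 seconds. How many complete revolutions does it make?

θ = ω₀t + ½αt² = 0×10 + ½×6×10² = 300.0 rad
Total revolutions = θ/(2π) = 300.0/(2π) = 47.75
Complete revolutions = ⌊47.75⌋ = 47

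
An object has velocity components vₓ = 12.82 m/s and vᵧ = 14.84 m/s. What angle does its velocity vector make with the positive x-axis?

θ = arctan(vᵧ/vₓ) = arctan(14.84/12.82) = 49.18°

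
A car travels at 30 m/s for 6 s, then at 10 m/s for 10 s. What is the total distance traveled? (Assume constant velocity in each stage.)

d₁ = v₁t₁ = 30 × 6 = 180 m
d₂ = v₂t₂ = 10 × 10 = 100 m
d_total = 180 + 100 = 280 m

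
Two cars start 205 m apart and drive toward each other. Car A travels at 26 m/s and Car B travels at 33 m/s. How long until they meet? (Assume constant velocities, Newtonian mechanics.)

Combined speed: v_combined = 26 + 33 = 59 m/s
Time to meet: t = d/v_combined = 205/59 = 3.47 s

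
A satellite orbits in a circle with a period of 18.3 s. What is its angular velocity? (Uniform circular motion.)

ω = 2π/T = 2π/18.3 = 0.3433 rad/s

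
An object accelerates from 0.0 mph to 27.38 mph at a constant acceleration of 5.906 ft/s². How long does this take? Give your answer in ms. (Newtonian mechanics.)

v₀ = 0.0 mph × 0.44704 = 0.0 m/s
v = 27.38 mph × 0.44704 = 12.24 m/s
a = 5.906 ft/s² × 0.3048 = 1.80015 m/s²
t = (v - v₀) / a = (12.24 - 0.0) / 1.80015 = 6.79943 s
t = 6.79943 s / 0.001 = 6799 ms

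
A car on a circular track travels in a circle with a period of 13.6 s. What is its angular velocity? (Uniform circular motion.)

ω = 2π/T = 2π/13.6 = 0.462 rad/s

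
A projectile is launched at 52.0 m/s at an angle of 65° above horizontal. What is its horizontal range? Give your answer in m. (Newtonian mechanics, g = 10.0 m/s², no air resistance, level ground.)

R = v₀² × sin(2θ) / g = 52.0² × sin(2 × 65°) / 10.0 = 2704.0 × 0.766044 / 10.0 = 207.1 m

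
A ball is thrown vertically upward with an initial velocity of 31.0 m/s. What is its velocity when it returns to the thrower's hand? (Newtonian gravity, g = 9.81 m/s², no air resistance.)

By conservation of energy (no air resistance), the ball returns to the throw height with the same speed as launch, but directed downward.
|v_ground| = v₀ = 31.0 m/s
v_ground = 31.0 m/s (downward)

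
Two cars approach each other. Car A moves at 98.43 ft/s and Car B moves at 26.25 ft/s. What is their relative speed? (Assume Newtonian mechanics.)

v_rel = v_A + v_B = 98.43 + 26.25 = 124.68 ft/s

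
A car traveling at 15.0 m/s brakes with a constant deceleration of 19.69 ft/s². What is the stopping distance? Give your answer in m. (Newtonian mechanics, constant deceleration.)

a = 19.69 ft/s² × 0.3048 = 6.00151 m/s²
d = v₀² / (2a) = 15.0² / (2 × 6.00151) = 225.0 / 12.003 = 18.75 m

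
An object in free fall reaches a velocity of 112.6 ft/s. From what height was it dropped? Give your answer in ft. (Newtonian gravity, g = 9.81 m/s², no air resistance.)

v = 112.6 ft/s × 0.3048 = 34.3205 m/s
h = v² / (2g) = 34.3205² / (2 × 9.81) = 60.0355 m
h = 60.0355 m / 0.3048 = 197.0 ft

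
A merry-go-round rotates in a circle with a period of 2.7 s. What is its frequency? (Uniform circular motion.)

f = 1/T = 1/2.7 = 0.3704 Hz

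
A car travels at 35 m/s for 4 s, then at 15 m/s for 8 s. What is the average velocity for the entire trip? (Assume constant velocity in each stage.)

d₁ = v₁t₁ = 35 × 4 = 140 m
d₂ = v₂t₂ = 15 × 8 = 120 m
d_total = 260 m, t_total = 12 s
v_avg = d_total/t_total = 260/12 = 21.67 m/s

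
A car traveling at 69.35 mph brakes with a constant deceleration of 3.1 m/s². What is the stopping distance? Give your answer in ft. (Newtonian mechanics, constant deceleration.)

v₀ = 69.35 mph × 0.44704 = 31.0022 m/s
d = v₀² / (2a) = 31.0022² / (2 × 3.1) = 961.136 / 6.2 = 155.022 m
d = 155.022 m / 0.3048 = 508.6 ft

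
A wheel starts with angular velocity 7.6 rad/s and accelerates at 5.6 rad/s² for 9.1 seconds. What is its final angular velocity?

ω = ω₀ + αt = 7.6 + 5.6 × 9.1 = 58.56 rad/s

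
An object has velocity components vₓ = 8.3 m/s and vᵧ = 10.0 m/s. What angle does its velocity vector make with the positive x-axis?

θ = arctan(vᵧ/vₓ) = arctan(10.0/8.3) = 50.31°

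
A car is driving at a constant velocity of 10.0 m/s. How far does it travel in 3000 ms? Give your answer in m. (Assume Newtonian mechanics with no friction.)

t = 3000 ms × 0.001 = 3.0 s
d = v × t = 10.0 × 3.0 = 30.0 m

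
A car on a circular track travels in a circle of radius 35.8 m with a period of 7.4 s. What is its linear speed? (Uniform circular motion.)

v = 2πr/T = 2π×35.8/7.4 = 30.4 m/s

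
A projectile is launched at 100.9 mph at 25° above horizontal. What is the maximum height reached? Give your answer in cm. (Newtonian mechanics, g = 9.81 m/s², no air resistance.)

v₀ = 100.9 mph × 0.44704 = 45.1063 m/s
H = v₀² × sin²(θ) / (2g) = 45.1063² × sin(25°)² / (2 × 9.81) = 2034.58 × 0.178606 / 19.62 = 18.5213 m
H = 18.5213 m / 0.01 = 1852 cm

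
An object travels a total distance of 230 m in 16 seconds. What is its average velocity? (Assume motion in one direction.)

v_avg = Δd / Δt = 230 / 16 = 14.38 m/s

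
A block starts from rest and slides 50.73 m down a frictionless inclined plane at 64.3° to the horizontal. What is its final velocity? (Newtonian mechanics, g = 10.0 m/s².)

a = g sin(θ) = 10.0 × sin(64.3°) = 9.0108 m/s²
v = √(2ad) = √(2 × 9.0108 × 50.73) = 30.24 m/s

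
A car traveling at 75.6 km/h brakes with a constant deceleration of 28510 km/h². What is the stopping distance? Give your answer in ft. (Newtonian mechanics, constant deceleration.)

v₀ = 75.6 km/h × 0.2777777777777778 = 21.0 m/s
a = 28510 km/h² × 7.716049382716049e-05 = 2.19985 m/s²
d = v₀² / (2a) = 21.0² / (2 × 2.19985) = 441.0 / 4.3997 = 100.234 m
d = 100.234 m / 0.3048 = 328.9 ft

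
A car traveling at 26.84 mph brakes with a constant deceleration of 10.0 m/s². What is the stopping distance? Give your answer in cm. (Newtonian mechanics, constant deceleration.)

v₀ = 26.84 mph × 0.44704 = 11.9986 m/s
d = v₀² / (2a) = 11.9986² / (2 × 10.0) = 143.966 / 20.0 = 7.1983 m
d = 7.1983 m / 0.01 = 719.8 cm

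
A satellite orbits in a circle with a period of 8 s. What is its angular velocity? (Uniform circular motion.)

ω = 2π/T = 2π/8 = 0.7854 rad/s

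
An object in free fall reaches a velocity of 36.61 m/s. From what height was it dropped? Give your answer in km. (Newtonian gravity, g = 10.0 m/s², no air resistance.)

h = v² / (2g) = 36.61² / (2 × 10.0) = 67.0146 m
h = 67.0146 m / 1000.0 = 0.06701 km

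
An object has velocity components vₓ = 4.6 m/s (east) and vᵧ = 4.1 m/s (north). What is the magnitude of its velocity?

|v| = √(vₓ² + vᵧ²) = √(4.6² + 4.1²) = √(37.97) = 6.16 m/s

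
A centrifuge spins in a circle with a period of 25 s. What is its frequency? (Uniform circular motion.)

f = 1/T = 1/25 = 0.04 Hz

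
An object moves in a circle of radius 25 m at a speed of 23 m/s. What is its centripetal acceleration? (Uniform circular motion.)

a_c = v²/r = 23²/25 = 529/25 = 21.16 m/s²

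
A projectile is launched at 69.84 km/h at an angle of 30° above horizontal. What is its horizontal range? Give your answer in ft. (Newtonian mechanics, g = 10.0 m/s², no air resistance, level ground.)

v₀ = 69.84 km/h × 0.2777777777777778 = 19.4 m/s
R = v₀² × sin(2θ) / g = 19.4² × sin(2 × 30°) / 10.0 = 376.36 × 0.866025 / 10.0 = 32.5937 m
R = 32.5937 m / 0.3048 = 106.9 ft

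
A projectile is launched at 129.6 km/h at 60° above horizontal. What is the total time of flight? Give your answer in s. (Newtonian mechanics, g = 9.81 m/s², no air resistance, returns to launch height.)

v₀ = 129.6 km/h × 0.2777777777777778 = 36.0 m/s
T = 2 × v₀ × sin(θ) / g = 2 × 36.0 × sin(60°) / 9.81 = 2 × 36.0 × 0.866025 / 9.81 = 6.356 s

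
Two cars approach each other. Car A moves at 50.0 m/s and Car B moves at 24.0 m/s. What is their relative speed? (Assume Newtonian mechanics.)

v_rel = v_A + v_B = 50.0 + 24.0 = 74.0 m/s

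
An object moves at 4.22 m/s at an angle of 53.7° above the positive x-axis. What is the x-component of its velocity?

vₓ = v cos(θ) = 4.22 × cos(53.7°) = 2.5 m/s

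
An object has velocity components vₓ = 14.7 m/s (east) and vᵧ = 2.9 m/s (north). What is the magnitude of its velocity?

|v| = √(vₓ² + vᵧ²) = √(14.7² + 2.9²) = √(224.5) = 14.98 m/s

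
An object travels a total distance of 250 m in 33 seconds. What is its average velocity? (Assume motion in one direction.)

v_avg = Δd / Δt = 250 / 33 = 7.58 m/s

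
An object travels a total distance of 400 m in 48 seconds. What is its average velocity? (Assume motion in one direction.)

v_avg = Δd / Δt = 400 / 48 = 8.33 m/s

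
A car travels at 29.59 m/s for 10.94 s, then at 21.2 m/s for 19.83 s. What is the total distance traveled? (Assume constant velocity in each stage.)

d₁ = v₁t₁ = 29.59 × 10.94 = 323.7146 m
d₂ = v₂t₂ = 21.2 × 19.83 = 420.396 m
d_total = 323.7146 + 420.396 = 744.11 m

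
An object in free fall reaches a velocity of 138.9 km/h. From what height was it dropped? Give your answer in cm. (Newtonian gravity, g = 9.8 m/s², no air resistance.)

v = 138.9 km/h × 0.2777777777777778 = 38.5833 m/s
h = v² / (2g) = 38.5833² / (2 × 9.8) = 75.9526 m
h = 75.9526 m / 0.01 = 7595 cm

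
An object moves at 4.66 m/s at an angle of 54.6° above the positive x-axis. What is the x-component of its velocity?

vₓ = v cos(θ) = 4.66 × cos(54.6°) = 2.7 m/s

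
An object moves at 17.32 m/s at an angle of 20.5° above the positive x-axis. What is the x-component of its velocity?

vₓ = v cos(θ) = 17.32 × cos(20.5°) = 16.22 m/s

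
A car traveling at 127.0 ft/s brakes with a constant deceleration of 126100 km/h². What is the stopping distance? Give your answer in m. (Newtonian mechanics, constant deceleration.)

v₀ = 127.0 ft/s × 0.3048 = 38.7096 m/s
a = 126100 km/h² × 7.716049382716049e-05 = 9.72994 m/s²
d = v₀² / (2a) = 38.7096² / (2 × 9.72994) = 1498.43 / 19.4599 = 77.0 m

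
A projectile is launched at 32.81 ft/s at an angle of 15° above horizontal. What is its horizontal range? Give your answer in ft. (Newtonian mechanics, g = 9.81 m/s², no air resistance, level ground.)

v₀ = 32.81 ft/s × 0.3048 = 10.0005 m/s
R = v₀² × sin(2θ) / g = 10.0005² × sin(2 × 15°) / 9.81 = 100.01 × 0.5 / 9.81 = 5.09735 m
R = 5.09735 m / 0.3048 = 16.72 ft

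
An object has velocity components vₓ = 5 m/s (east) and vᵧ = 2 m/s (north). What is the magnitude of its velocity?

|v| = √(vₓ² + vᵧ²) = √(5² + 2²) = √(29) = 5.39 m/s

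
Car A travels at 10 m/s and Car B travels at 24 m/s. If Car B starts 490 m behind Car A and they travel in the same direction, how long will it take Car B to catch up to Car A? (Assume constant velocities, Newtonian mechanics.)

Relative speed: v_rel = 24 - 10 = 14 m/s
Time to catch: t = d₀/v_rel = 490/14 = 35.0 s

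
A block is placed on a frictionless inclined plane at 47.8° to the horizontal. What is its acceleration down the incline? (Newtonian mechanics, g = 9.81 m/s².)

a = g sin(θ) = 9.81 × sin(47.8°) = 9.81 × 0.7408 = 7.27 m/s²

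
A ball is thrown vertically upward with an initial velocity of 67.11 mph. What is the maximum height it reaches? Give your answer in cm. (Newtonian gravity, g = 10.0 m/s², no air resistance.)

v₀ = 67.11 mph × 0.44704 = 30.0009 m/s
h_max = v₀² / (2g) = 30.0009² / (2 × 10.0) = 900.054 / 20.0 = 45.0027 m
h_max = 45.0027 m / 0.01 = 4500 cm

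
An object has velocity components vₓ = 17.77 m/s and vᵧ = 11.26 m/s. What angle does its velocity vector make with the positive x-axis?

θ = arctan(vᵧ/vₓ) = arctan(11.26/17.77) = 32.36°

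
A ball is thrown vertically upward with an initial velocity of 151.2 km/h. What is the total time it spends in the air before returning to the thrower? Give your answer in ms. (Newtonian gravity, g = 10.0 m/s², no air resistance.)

v₀ = 151.2 km/h × 0.2777777777777778 = 42.0 m/s
t_total = 2 × v₀ / g = 2 × 42.0 / 10.0 = 8.4 s
t_total = 8.4 s / 0.001 = 8400 ms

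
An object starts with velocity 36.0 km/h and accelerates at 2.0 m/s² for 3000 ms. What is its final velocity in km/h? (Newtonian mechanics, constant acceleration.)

v₀ = 36.0 km/h × 0.2777777777777778 = 10.0 m/s
t = 3000 ms × 0.001 = 3.0 s
v = v₀ + a × t = 10.0 + 2.0 × 3.0 = 16.0 m/s
v = 16.0 m/s / 0.2777777777777778 = 57.6 km/h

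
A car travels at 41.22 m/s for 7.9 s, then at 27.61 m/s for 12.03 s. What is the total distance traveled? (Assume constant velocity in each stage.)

d₁ = v₁t₁ = 41.22 × 7.9 = 325.638 m
d₂ = v₂t₂ = 27.61 × 12.03 = 332.1483 m
d_total = 325.638 + 332.1483 = 657.79 m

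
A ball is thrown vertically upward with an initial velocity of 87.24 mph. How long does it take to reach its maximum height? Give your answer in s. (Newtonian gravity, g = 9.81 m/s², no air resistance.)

v₀ = 87.24 mph × 0.44704 = 38.9998 m/s
t_up = v₀ / g = 38.9998 / 9.81 = 3.976 s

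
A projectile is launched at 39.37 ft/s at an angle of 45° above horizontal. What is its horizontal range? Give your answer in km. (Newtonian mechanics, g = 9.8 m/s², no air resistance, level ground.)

v₀ = 39.37 ft/s × 0.3048 = 12.0 m/s
R = v₀² × sin(2θ) / g = 12.0² × sin(2 × 45°) / 9.8 = 144.0 × 1.0 / 9.8 = 14.6939 m
R = 14.6939 m / 1000.0 = 0.01469 km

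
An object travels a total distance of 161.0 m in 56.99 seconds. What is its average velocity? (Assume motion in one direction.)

v_avg = Δd / Δt = 161.0 / 56.99 = 2.83 m/s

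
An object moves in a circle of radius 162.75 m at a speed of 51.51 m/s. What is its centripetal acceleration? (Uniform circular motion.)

a_c = v²/r = 51.51²/162.75 = 2653.2801/162.75 = 16.3 m/s²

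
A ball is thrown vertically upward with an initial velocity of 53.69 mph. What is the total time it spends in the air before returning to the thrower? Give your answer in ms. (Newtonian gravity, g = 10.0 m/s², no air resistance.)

v₀ = 53.69 mph × 0.44704 = 24.0016 m/s
t_total = 2 × v₀ / g = 2 × 24.0016 / 10.0 = 4.80032 s
t_total = 4.80032 s / 0.001 = 4800 ms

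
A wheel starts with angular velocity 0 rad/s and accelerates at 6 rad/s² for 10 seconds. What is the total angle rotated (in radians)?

θ = ω₀t + ½αt² = 0×10 + ½×6×10² = 300.0 rad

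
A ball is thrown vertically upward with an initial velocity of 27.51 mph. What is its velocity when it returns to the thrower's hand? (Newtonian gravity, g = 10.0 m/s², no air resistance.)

By conservation of energy (no air resistance), the ball returns to the throw height with the same speed as launch, but directed downward.
|v_ground| = v₀ = 27.51 mph
v_ground = 27.51 mph (downward)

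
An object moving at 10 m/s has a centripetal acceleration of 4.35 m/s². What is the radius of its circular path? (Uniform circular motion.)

r = v²/a_c = 10²/4.35 = 22.99 m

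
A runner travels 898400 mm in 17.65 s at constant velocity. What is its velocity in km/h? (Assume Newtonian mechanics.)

d = 898400 mm × 0.001 = 898.4 m
v = d / t = 898.4 / 17.65 = 50.9008 m/s
v = 50.9008 m/s / 0.2777777777777778 = 183.2 km/h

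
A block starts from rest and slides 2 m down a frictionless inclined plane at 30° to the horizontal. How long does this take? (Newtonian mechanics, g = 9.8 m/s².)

a = g sin(θ) = 9.8 × sin(30°) = 4.9 m/s²
t = √(2d/a) = √(2 × 2 / 4.9) = 0.9 s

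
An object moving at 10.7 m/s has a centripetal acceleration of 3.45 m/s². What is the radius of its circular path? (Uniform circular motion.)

r = v²/a_c = 10.7²/3.45 = 33.19 m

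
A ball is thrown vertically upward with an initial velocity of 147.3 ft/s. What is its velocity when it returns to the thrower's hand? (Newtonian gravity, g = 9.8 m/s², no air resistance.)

By conservation of energy (no air resistance), the ball returns to the throw height with the same speed as launch, but directed downward.
|v_ground| = v₀ = 147.3 ft/s
v_ground = 147.3 ft/s (downward)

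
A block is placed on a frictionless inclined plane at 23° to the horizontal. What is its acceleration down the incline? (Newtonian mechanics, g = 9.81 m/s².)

a = g sin(θ) = 9.81 × sin(23°) = 9.81 × 0.3907 = 3.83 m/s²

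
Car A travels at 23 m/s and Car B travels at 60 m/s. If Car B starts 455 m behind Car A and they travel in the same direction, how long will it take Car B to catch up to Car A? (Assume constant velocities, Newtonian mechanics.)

Relative speed: v_rel = 60 - 23 = 37 m/s
Time to catch: t = d₀/v_rel = 455/37 = 12.3 s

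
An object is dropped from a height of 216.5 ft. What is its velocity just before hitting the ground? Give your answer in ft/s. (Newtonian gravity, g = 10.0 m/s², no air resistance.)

h = 216.5 ft × 0.3048 = 65.9892 m
v = √(2gh) = √(2 × 10.0 × 65.9892) = 36.3288 m/s
v = 36.3288 m/s / 0.3048 = 119.2 ft/s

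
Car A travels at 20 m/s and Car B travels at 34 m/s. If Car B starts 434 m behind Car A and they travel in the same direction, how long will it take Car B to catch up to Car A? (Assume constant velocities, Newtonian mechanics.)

Relative speed: v_rel = 34 - 20 = 14 m/s
Time to catch: t = d₀/v_rel = 434/14 = 31.0 s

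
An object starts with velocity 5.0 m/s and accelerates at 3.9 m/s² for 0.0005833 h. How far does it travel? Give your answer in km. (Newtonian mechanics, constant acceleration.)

t = 0.0005833 h × 3600.0 = 2.09988 s
d = v₀ × t + ½ × a × t² = 5.0 × 2.09988 + 0.5 × 3.9 × 2.09988² = 19.0979 m
d = 19.0979 m / 1000.0 = 0.0191 km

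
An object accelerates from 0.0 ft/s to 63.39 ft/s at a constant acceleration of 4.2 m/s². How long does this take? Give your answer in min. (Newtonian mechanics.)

v₀ = 0.0 ft/s × 0.3048 = 0.0 m/s
v = 63.39 ft/s × 0.3048 = 19.3213 m/s
t = (v - v₀) / a = (19.3213 - 0.0) / 4.2 = 4.60031 s
t = 4.60031 s / 60.0 = 0.07667 min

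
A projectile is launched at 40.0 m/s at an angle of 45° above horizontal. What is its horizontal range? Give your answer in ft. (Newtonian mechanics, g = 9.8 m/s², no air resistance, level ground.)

R = v₀² × sin(2θ) / g = 40.0² × sin(2 × 45°) / 9.8 = 1600.0 × 1.0 / 9.8 = 163.265 m
R = 163.265 m / 0.3048 = 535.6 ft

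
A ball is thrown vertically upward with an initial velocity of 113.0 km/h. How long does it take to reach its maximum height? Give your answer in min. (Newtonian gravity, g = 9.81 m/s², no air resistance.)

v₀ = 113.0 km/h × 0.2777777777777778 = 31.3889 m/s
t_up = v₀ / g = 31.3889 / 9.81 = 3.19968 s
t_up = 3.19968 s / 60.0 = 0.05333 min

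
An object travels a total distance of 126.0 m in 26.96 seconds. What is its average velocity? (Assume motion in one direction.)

v_avg = Δd / Δt = 126.0 / 26.96 = 4.67 m/s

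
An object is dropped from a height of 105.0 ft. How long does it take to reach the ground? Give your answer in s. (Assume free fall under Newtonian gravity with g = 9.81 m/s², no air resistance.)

h = 105.0 ft × 0.3048 = 32.004 m
t = √(2h/g) = √(2 × 32.004 / 9.81) = 2.554 s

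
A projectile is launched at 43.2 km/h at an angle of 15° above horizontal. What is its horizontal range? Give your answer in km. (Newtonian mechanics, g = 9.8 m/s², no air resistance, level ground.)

v₀ = 43.2 km/h × 0.2777777777777778 = 12.0 m/s
R = v₀² × sin(2θ) / g = 12.0² × sin(2 × 15°) / 9.8 = 144.0 × 0.5 / 9.8 = 7.34694 m
R = 7.34694 m / 1000.0 = 0.007347 km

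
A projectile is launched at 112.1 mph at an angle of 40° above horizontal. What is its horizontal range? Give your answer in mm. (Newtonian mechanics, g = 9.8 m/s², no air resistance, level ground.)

v₀ = 112.1 mph × 0.44704 = 50.1132 m/s
R = v₀² × sin(2θ) / g = 50.1132² × sin(2 × 40°) / 9.8 = 2511.33 × 0.984808 / 9.8 = 252.365 m
R = 252.365 m / 0.001 = 252400 mm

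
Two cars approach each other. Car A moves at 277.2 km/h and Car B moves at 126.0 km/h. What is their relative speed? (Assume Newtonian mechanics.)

v_rel = v_A + v_B = 277.2 + 126.0 = 403.2 km/h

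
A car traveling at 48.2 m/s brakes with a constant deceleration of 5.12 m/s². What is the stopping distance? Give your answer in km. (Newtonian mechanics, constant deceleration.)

d = v₀² / (2a) = 48.2² / (2 × 5.12) = 2323.24 / 10.24 = 226.879 m
d = 226.879 m / 1000.0 = 0.2269 km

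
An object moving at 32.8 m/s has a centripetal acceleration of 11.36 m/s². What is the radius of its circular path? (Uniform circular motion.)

r = v²/a_c = 32.8²/11.36 = 94.7 m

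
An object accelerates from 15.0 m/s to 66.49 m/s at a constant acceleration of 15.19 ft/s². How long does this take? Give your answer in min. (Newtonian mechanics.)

a = 15.19 ft/s² × 0.3048 = 4.62991 m/s²
t = (v - v₀) / a = (66.49 - 15.0) / 4.62991 = 11.1212 s
t = 11.1212 s / 60.0 = 0.1854 min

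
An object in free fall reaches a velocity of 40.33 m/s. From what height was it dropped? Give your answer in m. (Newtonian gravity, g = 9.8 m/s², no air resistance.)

h = v² / (2g) = 40.33² / (2 × 9.8) = 82.99 m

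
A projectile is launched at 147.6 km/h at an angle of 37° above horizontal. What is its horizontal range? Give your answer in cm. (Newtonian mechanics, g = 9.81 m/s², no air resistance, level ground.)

v₀ = 147.6 km/h × 0.2777777777777778 = 41.0 m/s
R = v₀² × sin(2θ) / g = 41.0² × sin(2 × 37°) / 9.81 = 1681.0 × 0.961262 / 9.81 = 164.718 m
R = 164.718 m / 0.01 = 16470 cm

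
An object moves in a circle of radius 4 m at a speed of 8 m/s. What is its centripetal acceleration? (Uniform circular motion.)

a_c = v²/r = 8²/4 = 64/4 = 16.0 m/s²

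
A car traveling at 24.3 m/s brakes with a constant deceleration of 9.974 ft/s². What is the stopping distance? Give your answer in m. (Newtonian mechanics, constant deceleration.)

a = 9.974 ft/s² × 0.3048 = 3.04008 m/s²
d = v₀² / (2a) = 24.3² / (2 × 3.04008) = 590.49 / 6.08016 = 97.12 m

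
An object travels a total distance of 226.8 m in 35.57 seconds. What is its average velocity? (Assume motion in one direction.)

v_avg = Δd / Δt = 226.8 / 35.57 = 6.38 m/s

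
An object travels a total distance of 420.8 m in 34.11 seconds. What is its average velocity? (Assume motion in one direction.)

v_avg = Δd / Δt = 420.8 / 34.11 = 12.34 m/s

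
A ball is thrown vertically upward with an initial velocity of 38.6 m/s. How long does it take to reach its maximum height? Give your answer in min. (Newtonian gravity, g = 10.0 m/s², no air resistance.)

t_up = v₀ / g = 38.6 / 10.0 = 3.86 s
t_up = 3.86 s / 60.0 = 0.06433 min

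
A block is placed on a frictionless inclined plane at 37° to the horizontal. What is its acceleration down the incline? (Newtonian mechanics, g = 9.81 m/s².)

a = g sin(θ) = 9.81 × sin(37°) = 9.81 × 0.6018 = 5.9 m/s²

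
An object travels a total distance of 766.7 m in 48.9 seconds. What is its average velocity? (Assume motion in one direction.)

v_avg = Δd / Δt = 766.7 / 48.9 = 15.68 m/s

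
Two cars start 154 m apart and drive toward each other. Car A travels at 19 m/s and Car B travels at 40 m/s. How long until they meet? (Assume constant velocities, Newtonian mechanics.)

Combined speed: v_combined = 19 + 40 = 59 m/s
Time to meet: t = d/v_combined = 154/59 = 2.61 s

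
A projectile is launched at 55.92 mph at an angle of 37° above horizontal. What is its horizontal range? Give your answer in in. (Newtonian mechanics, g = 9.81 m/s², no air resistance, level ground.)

v₀ = 55.92 mph × 0.44704 = 24.9985 m/s
R = v₀² × sin(2θ) / g = 24.9985² × sin(2 × 37°) / 9.81 = 624.925 × 0.961262 / 9.81 = 61.2351 m
R = 61.2351 m / 0.0254 = 2411 in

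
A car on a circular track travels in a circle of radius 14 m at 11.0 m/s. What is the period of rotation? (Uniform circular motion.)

T = 2πr/v = 2π×14/11.0 = 8.0 s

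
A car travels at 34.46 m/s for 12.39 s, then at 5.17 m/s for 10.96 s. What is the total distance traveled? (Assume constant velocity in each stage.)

d₁ = v₁t₁ = 34.46 × 12.39 = 426.9594 m
d₂ = v₂t₂ = 5.17 × 10.96 = 56.6632 m
d_total = 426.9594 + 56.6632 = 483.62 m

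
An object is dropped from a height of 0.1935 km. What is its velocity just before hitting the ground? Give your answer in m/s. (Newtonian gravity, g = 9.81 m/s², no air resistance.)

h = 0.1935 km × 1000.0 = 193.5 m
v = √(2gh) = √(2 × 9.81 × 193.5) = 61.62 m/s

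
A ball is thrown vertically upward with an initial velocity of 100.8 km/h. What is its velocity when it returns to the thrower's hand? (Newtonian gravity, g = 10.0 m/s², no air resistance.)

By conservation of energy (no air resistance), the ball returns to the throw height with the same speed as launch, but directed downward.
|v_ground| = v₀ = 100.8 km/h
v_ground = 100.8 km/h (downward)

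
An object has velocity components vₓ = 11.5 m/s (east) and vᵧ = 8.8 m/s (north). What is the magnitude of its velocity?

|v| = √(vₓ² + vᵧ²) = √(11.5² + 8.8²) = √(209.69) = 14.48 m/s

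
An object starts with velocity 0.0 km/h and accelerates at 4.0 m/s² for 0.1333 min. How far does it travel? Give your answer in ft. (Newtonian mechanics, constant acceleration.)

v₀ = 0.0 km/h × 0.2777777777777778 = 0.0 m/s
t = 0.1333 min × 60.0 = 7.998 s
d = v₀ × t + ½ × a × t² = 0.0 × 7.998 + 0.5 × 4.0 × 7.998² = 127.936 m
d = 127.936 m / 0.3048 = 419.7 ft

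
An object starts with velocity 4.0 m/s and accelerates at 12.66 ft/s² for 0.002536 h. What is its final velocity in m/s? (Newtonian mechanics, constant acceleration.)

a = 12.66 ft/s² × 0.3048 = 3.85877 m/s²
t = 0.002536 h × 3600.0 = 9.1296 s
v = v₀ + a × t = 4.0 + 3.85877 × 9.1296 = 39.23 m/s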